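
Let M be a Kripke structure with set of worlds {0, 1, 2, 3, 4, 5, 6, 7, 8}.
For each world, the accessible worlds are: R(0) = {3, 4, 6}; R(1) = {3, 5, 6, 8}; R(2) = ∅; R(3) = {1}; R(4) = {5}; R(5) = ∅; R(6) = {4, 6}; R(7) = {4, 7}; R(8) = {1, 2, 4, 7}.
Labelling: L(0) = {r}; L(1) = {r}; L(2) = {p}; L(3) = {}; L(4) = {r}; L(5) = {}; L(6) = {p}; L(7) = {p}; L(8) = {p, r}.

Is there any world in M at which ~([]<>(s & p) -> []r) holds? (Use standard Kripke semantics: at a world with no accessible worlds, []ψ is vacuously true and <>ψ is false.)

Recall that []ψ holds at a world iff ψ holds at every accessible world, and <>ψ holds iff ψ holds at some accessible world.
Let φ = ~([]<>(s & p) -> []r). Evaluate φ at each world:
  0 (successors {3, 4, 6}): φ is false.
  1 (successors {3, 5, 6, 8}): φ is false.
  2 (successors ∅): φ is false.
  3 (successors {1}): φ is false.
  4 (successors {5}): φ is false.
  5 (successors ∅): φ is false.
  6 (successors {4, 6}): φ is false.
  7 (successors {4, 7}): φ is false.
  8 (successors {1, 2, 4, 7}): φ is false.
For instance, at 3:
  At 3: []<>(s & p) -> []r is true, so ~([]<>(s & p) -> []r) is false.
    At 3: []<>(s & p) is false, []r is true, so []<>(s & p) -> []r is true.
      At 3: []<>(s & p) requires <>(s & p) at every successor {1}.
        <>(s & p) fails at 1, so []<>(s & p) is false at 3.
      At 3: []r requires r at every successor {1}.
        At 1: r is true.
      So []r is true at 3.

No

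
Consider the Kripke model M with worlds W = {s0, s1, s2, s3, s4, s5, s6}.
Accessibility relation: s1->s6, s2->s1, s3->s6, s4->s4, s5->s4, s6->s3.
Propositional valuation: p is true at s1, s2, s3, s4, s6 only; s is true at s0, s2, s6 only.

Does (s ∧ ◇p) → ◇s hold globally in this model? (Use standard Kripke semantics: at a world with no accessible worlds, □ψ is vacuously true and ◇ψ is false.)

Let φ = (s ∧ ◇p) → ◇s. Evaluate φ at each world:
  s0 (successors ∅): φ is true.
  s1 (successors {s6}): φ is true.
  s2 (successors {s1}): φ is false.
  s3 (successors {s6}): φ is true.
  s4 (successors {s4}): φ is true.
  s5 (successors {s4}): φ is true.
  s6 (successors {s3}): φ is false.
Detail at s2 (counterexample):
  At s2: s ∧ ◇p is true, ◇s is false, so (s ∧ ◇p) → ◇s is false.
    At s2: s is true, ◇p is true, so s ∧ ◇p is true.
      At s2: ◇p requires p at some successor in {s1}.
        p holds at s1, so ◇p is true at s2.
    At s2: ◇s requires s at some successor in {s1}.
      At s1: s is false.
    So ◇s is false at s2.

No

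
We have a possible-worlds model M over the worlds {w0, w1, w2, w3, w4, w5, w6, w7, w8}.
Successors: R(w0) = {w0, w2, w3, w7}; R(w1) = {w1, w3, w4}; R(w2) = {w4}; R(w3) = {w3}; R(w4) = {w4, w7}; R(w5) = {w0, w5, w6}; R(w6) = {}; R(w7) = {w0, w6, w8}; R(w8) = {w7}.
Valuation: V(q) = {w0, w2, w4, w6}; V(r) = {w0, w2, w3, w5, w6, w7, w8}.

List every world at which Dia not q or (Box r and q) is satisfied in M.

Let φ = Dia not q or (Box r and q). Evaluate φ at each world:
  w0 (successors {w0, w2, w3, w7}): φ is true.
  w1 (successors {w1, w3, w4}): φ is true.
  w2 (successors {w4}): φ is false.
  w3 (successors {w3}): φ is true.
  w4 (successors {w4, w7}): φ is true.
  w5 (successors {w0, w5, w6}): φ is true.
  w6 (successors ∅): φ is true.
  w7 (successors {w0, w6, w8}): φ is true.
  w8 (successors {w7}): φ is true.
For instance, at w2:
  At w2: Dia not q is false, Box r and q is false, so Dia not q or (Box r and q) is false.
    At w2: Dia not q requires not q at some successor in {w4}.
      At w4: not q is false.
    So Dia not q is false at w2.
    At w2: Box r is false, q is true, so Box r and q is false.
      At w2: Box r requires r at every successor {w4}.
        r fails at w4, so Box r is false at w2.
Satisfying worlds: {w0, w1, w3, w4, w5, w6, w7, w8}

w0, w1, w3, w4, w5, w6, w7, w8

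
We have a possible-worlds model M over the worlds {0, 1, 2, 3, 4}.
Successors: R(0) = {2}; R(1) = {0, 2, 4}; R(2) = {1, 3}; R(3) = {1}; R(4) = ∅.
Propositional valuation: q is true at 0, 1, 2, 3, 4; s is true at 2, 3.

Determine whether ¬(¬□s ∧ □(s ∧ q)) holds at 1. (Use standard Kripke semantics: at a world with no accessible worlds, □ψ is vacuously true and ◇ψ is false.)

At 1: ¬□s ∧ □(s ∧ q) is false, so ¬(¬□s ∧ □(s ∧ q)) is true.
  At 1: ¬□s is true, □(s ∧ q) is false, so ¬□s ∧ □(s ∧ q) is false.
    At 1: □s is false, so ¬□s is true.
      At 1: □s requires s at every successor {0, 2, 4}.
        s fails at 0, so □s is false at 1.
    At 1: □(s ∧ q) requires s ∧ q at every successor {0, 2, 4}.
      s ∧ q fails at 0, so □(s ∧ q) is false at 1.

Yes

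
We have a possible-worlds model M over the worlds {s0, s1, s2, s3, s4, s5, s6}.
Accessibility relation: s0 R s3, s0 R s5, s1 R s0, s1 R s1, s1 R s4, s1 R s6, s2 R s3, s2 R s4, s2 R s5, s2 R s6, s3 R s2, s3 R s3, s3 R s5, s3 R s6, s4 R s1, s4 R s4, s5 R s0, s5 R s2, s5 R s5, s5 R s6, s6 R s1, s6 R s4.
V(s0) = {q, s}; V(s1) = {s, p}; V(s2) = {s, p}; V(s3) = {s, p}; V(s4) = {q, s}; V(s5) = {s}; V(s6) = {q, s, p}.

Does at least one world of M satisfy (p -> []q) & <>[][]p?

No

Let φ = (p -> []q) & <>[][]p. Evaluate φ at each world:
  s0 (successors {s3, s5}): φ is false.
  s1 (successors {s0, s1, s4, s6}): φ is false.
  s2 (successors {s3, s4, s5, s6}): φ is false.
  s3 (successors {s2, s3, s5, s6}): φ is false.
  s4 (successors {s1, s4}): φ is false.
  s5 (successors {s0, s2, s5, s6}): φ is false.
  s6 (successors {s1, s4}): φ is false.
For instance, at s3:
  At s3: p -> []q is false, <>[][]p is false, so (p -> []q) & <>[][]p is false.
    At s3: p is true, []q is false, so p -> []q is false.
      At s3: []q requires q at every successor {s2, s3, s5, s6}.
        q fails at s2, so []q is false at s3.
    At s3: <>[][]p requires [][]p at some successor in {s2, s3, s5, s6}.
      At s2: [][]p is false.
      At s3: [][]p is false.
      At s5: [][]p is false.
      At s6: [][]p is false.
    So <>[][]p is false at s3.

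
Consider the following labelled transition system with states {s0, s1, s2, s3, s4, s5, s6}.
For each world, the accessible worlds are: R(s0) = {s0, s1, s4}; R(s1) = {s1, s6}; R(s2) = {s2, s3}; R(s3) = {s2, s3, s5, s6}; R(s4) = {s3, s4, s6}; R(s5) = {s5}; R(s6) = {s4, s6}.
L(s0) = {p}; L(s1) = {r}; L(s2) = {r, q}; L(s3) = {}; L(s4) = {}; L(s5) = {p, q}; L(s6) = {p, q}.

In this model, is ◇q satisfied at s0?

At s0: ◇q requires q at some successor in {s0, s1, s4}.
  At s0: q is false.
  At s1: q is false.
  At s4: q is false.
So ◇q is false at s0.

No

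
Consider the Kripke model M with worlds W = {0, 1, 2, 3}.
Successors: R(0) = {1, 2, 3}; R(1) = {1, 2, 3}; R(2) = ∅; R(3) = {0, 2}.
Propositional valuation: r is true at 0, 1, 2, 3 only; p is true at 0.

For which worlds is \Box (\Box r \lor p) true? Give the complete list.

Let φ = \Box (\Box r \lor p). Evaluate φ at each world:
  0 (successors {1, 2, 3}): φ is true.
  1 (successors {1, 2, 3}): φ is true.
  2 (successors ∅): φ is true.
  3 (successors {0, 2}): φ is true.
For instance, at 0:
  At 0: \Box (\Box r \lor p) requires \Box r \lor p at every successor {1, 2, 3}.
      At 1: \Box r is true, p is false, so \Box r \lor p is true.
      At 2: \Box r is true, p is false, so \Box r \lor p is true.
      At 3: \Box r is true, p is false, so \Box r \lor p is true.
  So \Box (\Box r \lor p) is true at 0.
Satisfying worlds: {0, 1, 2, 3}

0, 1, 2, 3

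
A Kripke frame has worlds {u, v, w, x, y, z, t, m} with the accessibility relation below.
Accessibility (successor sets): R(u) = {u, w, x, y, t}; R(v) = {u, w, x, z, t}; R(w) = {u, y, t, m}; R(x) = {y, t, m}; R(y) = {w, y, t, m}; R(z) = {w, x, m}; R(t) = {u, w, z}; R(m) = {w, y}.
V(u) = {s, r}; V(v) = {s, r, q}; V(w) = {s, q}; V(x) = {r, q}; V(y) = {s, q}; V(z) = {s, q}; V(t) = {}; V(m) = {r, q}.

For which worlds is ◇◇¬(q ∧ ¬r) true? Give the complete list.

u, v, w, x, y, z, t, m

Let φ = ◇◇¬(q ∧ ¬r). Evaluate φ at each world:
  u (successors {u, w, x, y, t}): φ is true.
  v (successors {u, w, x, z, t}): φ is true.
  w (successors {u, y, t, m}): φ is true.
  x (successors {y, t, m}): φ is true.
  y (successors {w, y, t, m}): φ is true.
  z (successors {w, x, m}): φ is true.
  t (successors {u, w, z}): φ is true.
  m (successors {w, y}): φ is true.
For instance, at w:
  At w: ◇◇¬(q ∧ ¬r) requires ◇¬(q ∧ ¬r) at some successor in {u, y, t, m}.
    ◇¬(q ∧ ¬r) holds at u, so ◇◇¬(q ∧ ¬r) is true at w.
      At u: ◇¬(q ∧ ¬r) requires ¬(q ∧ ¬r) at some successor in {u, w, x, y, t}.
        ¬(q ∧ ¬r) holds at u, so ◇¬(q ∧ ¬r) is true at u.
Satisfying worlds: {u, v, w, x, y, z, t, m}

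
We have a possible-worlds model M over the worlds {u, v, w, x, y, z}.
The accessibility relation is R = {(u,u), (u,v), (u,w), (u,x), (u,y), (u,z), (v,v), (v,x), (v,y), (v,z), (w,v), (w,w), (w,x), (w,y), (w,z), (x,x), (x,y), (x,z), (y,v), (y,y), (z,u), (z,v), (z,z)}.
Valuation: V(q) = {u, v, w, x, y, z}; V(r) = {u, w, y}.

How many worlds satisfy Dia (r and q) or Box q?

6

Recall that Box ψ holds at a world iff ψ holds at every accessible world, and Dia ψ holds iff ψ holds at some accessible world.
Let φ = Dia (r and q) or Box q. Evaluate φ at each world:
  u (successors {u, v, w, x, y, z}): φ is true.
  v (successors {v, x, y, z}): φ is true.
  w (successors {v, w, x, y, z}): φ is true.
  x (successors {x, y, z}): φ is true.
  y (successors {v, y}): φ is true.
  z (successors {u, v, z}): φ is true.
For instance, at y:
  At y: Dia (r and q) is true, Box q is true, so Dia (r and q) or Box q is true.
    At y: Dia (r and q) requires r and q at some successor in {v, y}.
      r and q holds at y, so Dia (r and q) is true at y.
    At y: Box q requires q at every successor {v, y}.
      At v: q is true.
      At y: q is true.
    So Box q is true at y.
Satisfying worlds: {u, v, w, x, y, z}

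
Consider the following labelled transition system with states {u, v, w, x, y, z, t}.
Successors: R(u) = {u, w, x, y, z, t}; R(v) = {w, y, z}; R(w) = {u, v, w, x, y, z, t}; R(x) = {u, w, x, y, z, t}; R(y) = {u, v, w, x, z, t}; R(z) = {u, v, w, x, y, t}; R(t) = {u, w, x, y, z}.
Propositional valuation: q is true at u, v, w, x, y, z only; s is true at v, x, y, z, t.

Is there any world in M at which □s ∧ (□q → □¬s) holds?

No

Let φ = □s ∧ (□q → □¬s). Evaluate φ at each world:
  u (successors {u, w, x, y, z, t}): φ is false.
  v (successors {w, y, z}): φ is false.
  w (successors {u, v, w, x, y, z, t}): φ is false.
  x (successors {u, w, x, y, z, t}): φ is false.
  y (successors {u, v, w, x, z, t}): φ is false.
  z (successors {u, v, w, x, y, t}): φ is false.
  t (successors {u, w, x, y, z}): φ is false.
For instance, at y:
  At y: □s is false, □q → □¬s is true, so □s ∧ (□q → □¬s) is false.
    At y: □s requires s at every successor {u, v, w, x, z, t}.
      s fails at u, so □s is false at y.
    At y: □q is false, □¬s is false, so □q → □¬s is true.
      At y: □q requires q at every successor {u, v, w, x, z, t}.
        q fails at t, so □q is false at y.
      At y: □¬s requires ¬s at every successor {u, v, w, x, z, t}.
        ¬s fails at v, so □¬s is false at y.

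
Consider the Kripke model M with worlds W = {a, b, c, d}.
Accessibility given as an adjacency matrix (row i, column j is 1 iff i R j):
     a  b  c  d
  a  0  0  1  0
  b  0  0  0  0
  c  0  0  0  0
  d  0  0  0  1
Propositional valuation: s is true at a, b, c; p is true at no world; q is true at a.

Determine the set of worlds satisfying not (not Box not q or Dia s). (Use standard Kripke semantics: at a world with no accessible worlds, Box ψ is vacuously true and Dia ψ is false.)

Let φ = not (not Box not q or Dia s). Evaluate φ at each world:
  a (successors {c}): φ is false.
  b (successors ∅): φ is true.
  c (successors ∅): φ is true.
  d (successors {d}): φ is true.
For instance, at a:
  At a: not Box not q or Dia s is true, so not (not Box not q or Dia s) is false.
    At a: not Box not q is false, Dia s is true, so not Box not q or Dia s is true.
      At a: Box not q is true, so not Box not q is false.
      At a: Dia s requires s at some successor in {c}.
        s holds at c, so Dia s is true at a.
Satisfying worlds: {b, c, d}

b, c, d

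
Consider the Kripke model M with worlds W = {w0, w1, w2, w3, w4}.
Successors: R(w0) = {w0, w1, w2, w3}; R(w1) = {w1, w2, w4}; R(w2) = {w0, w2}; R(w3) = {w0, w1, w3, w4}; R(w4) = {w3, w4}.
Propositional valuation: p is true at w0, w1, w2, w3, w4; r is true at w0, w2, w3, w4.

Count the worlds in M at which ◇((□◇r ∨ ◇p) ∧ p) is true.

Recall that □ψ holds at a world iff ψ holds at every accessible world, and ◇ψ holds iff ψ holds at some accessible world.
Let φ = ◇((□◇r ∨ ◇p) ∧ p). Evaluate φ at each world:
  w0 (successors {w0, w1, w2, w3}): φ is true.
  w1 (successors {w1, w2, w4}): φ is true.
  w2 (successors {w0, w2}): φ is true.
  w3 (successors {w0, w1, w3, w4}): φ is true.
  w4 (successors {w3, w4}): φ is true.
For instance, at w1:
  At w1: ◇((□◇r ∨ ◇p) ∧ p) requires (□◇r ∨ ◇p) ∧ p at some successor in {w1, w2, w4}.
    (□◇r ∨ ◇p) ∧ p holds at w1, so ◇((□◇r ∨ ◇p) ∧ p) is true at w1.
      At w1: □◇r ∨ ◇p is true, p is true, so (□◇r ∨ ◇p) ∧ p is true.
Satisfying worlds: {w0, w1, w2, w3, w4}

5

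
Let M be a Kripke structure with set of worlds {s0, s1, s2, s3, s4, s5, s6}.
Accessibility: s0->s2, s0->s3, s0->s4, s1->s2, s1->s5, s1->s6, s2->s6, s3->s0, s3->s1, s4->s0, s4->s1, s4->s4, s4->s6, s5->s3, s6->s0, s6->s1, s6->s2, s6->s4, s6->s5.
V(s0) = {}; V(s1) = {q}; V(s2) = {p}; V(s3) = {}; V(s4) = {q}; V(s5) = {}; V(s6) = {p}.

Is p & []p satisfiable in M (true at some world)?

Let φ = p & []p. Evaluate φ at each world:
  s0 (successors {s2, s3, s4}): φ is false.
  s1 (successors {s2, s5, s6}): φ is false.
  s2 (successors {s6}): φ is true.
  s3 (successors {s0, s1}): φ is false.
  s4 (successors {s0, s1, s4, s6}): φ is false.
  s5 (successors {s3}): φ is false.
  s6 (successors {s0, s1, s2, s4, s5}): φ is false.
Detail at s2 (witness):
  At s2: p is true, []p is true, so p & []p is true.
    At s2: []p requires p at every successor {s6}.
      At s6: p is true.
    So []p is true at s2.

Yes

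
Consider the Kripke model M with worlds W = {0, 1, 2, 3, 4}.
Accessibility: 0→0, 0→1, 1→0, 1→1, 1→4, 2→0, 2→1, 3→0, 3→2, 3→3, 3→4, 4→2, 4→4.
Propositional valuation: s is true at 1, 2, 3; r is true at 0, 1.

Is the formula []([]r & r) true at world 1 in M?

No

At 1: []([]r & r) requires []r & r at every successor {0, 1, 4}.
  []r & r fails at 1, so []([]r & r) is false at 1.
    At 1: []r is false, r is true, so []r & r is false.
      At 1: []r requires r at every successor {0, 1, 4}.
        r fails at 4, so []r is false at 1.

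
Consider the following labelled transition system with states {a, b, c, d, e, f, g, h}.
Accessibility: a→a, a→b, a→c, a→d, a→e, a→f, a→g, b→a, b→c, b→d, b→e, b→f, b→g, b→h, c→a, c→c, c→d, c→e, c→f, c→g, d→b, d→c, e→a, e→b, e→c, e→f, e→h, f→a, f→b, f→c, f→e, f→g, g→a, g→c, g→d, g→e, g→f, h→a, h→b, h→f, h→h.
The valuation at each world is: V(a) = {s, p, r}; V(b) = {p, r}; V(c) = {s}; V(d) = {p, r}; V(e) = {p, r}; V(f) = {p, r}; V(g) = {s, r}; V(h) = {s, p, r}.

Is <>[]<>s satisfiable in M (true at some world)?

Yes

Recall that []ψ holds at a world iff ψ holds at every accessible world, and <>ψ holds iff ψ holds at some accessible world.
Let φ = <>[]<>s. Evaluate φ at each world:
  a (successors {a, b, c, d, e, f, g}): φ is true.
  b (successors {a, c, d, e, f, g, h}): φ is true.
  c (successors {a, c, d, e, f, g}): φ is true.
  d (successors {b, c}): φ is true.
  e (successors {a, b, c, f, h}): φ is true.
  f (successors {a, b, c, e, g}): φ is true.
  g (successors {a, c, d, e, f}): φ is true.
  h (successors {a, b, f, h}): φ is true.
Detail at a (witness):
  At a: <>[]<>s requires []<>s at some successor in {a, b, c, d, e, f, g}.
    []<>s holds at a, so <>[]<>s is true at a.
      At a: []<>s requires <>s at every successor {a, b, c, d, e, f, g}.
        At a: <>s is true.
        At b: <>s is true.
        At c: <>s is true.
        At d: <>s is true.
        At e: <>s is true.
        At f: <>s is true.
        At g: <>s is true.
      So []<>s is true at a.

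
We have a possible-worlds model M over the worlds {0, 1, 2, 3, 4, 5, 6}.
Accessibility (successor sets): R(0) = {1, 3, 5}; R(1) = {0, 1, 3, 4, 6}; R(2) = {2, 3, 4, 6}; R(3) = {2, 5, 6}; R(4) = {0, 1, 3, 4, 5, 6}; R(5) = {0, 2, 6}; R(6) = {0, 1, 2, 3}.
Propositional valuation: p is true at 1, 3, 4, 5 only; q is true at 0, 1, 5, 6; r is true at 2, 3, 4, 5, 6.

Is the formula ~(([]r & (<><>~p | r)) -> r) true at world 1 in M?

No

Recall that []ψ holds at a world iff ψ holds at every accessible world, and <>ψ holds iff ψ holds at some accessible world.
At 1: ([]r & (<><>~p | r)) -> r is true, so ~(([]r & (<><>~p | r)) -> r) is false.
  At 1: []r & (<><>~p | r) is false, r is false, so ([]r & (<><>~p | r)) -> r is true.
    At 1: []r is false, <><>~p | r is true, so []r & (<><>~p | r) is false.
      At 1: []r requires r at every successor {0, 1, 3, 4, 6}.
        r fails at 0, so []r is false at 1.
      At 1: <><>~p is true, r is false, so <><>~p | r is true.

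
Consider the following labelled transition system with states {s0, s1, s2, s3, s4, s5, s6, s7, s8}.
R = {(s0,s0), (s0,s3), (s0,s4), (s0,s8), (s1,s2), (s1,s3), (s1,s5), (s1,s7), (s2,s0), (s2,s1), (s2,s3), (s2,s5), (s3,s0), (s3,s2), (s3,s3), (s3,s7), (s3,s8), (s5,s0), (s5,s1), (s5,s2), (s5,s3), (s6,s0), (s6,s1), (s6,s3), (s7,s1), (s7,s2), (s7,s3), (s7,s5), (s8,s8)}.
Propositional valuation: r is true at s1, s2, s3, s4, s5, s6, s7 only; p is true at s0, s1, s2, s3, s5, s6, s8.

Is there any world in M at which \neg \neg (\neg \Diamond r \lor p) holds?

Let φ = \neg \neg (\neg \Diamond r \lor p). Evaluate φ at each world:
  s0 (successors {s0, s3, s4, s8}): φ is true.
  s1 (successors {s2, s3, s5, s7}): φ is true.
  s2 (successors {s0, s1, s3, s5}): φ is true.
  s3 (successors {s0, s2, s3, s7, s8}): φ is true.
  s4 (successors ∅): φ is true.
  s5 (successors {s0, s1, s2, s3}): φ is true.
  s6 (successors {s0, s1, s3}): φ is true.
  s7 (successors {s1, s2, s3, s5}): φ is false.
  s8 (successors {s8}): φ is true.
Detail at s0 (witness):
  At s0: \neg (\neg \Diamond r \lor p) is false, so \neg \neg (\neg \Diamond r \lor p) is true.
    At s0: \neg \Diamond r \lor p is true, so \neg (\neg \Diamond r \lor p) is false.
      At s0: \neg \Diamond r is false, p is true, so \neg \Diamond r \lor p is true.

Yes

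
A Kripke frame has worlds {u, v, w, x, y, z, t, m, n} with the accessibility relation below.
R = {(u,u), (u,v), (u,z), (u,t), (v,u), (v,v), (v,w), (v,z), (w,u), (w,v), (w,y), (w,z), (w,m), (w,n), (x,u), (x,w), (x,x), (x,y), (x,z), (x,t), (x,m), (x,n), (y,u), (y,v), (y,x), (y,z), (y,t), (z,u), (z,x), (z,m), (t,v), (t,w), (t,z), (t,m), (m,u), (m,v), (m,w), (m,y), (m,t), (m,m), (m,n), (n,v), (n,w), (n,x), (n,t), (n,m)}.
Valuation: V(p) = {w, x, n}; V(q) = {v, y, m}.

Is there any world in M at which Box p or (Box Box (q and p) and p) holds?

Let φ = Box p or (Box Box (q and p) and p). Evaluate φ at each world:
  u (successors {u, v, z, t}): φ is false.
  v (successors {u, v, w, z}): φ is false.
  w (successors {u, v, y, z, m, n}): φ is false.
  x (successors {u, w, x, y, z, t, m, n}): φ is false.
  y (successors {u, v, x, z, t}): φ is false.
  z (successors {u, x, m}): φ is false.
  t (successors {v, w, z, m}): φ is false.
  m (successors {u, v, w, y, t, m, n}): φ is false.
  n (successors {v, w, x, t, m}): φ is false.
For instance, at y:
  At y: Box p is false, Box Box (q and p) and p is false, so Box p or (Box Box (q and p) and p) is false.
    At y: Box p requires p at every successor {u, v, x, z, t}.
      p fails at u, so Box p is false at y.
    At y: Box Box (q and p) is false, p is false, so Box Box (q and p) and p is false.
      At y: Box Box (q and p) requires Box (q and p) at every successor {u, v, x, z, t}.
        Box (q and p) fails at u, so Box Box (q and p) is false at y.

No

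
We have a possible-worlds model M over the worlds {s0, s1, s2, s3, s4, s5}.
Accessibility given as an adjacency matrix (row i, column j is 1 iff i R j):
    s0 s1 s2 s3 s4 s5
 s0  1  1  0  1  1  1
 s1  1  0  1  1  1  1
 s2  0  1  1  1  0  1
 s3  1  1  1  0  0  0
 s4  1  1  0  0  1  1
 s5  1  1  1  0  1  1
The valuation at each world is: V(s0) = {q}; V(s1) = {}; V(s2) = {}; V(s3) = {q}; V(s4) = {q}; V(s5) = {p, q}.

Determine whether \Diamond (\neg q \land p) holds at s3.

No

At s3: \Diamond (\neg q \land p) requires \neg q \land p at some successor in {s0, s1, s2}.
  At s0: \neg q \land p is false.
  At s1: \neg q \land p is false.
  At s2: \neg q \land p is false.
So \Diamond (\neg q \land p) is false at s3.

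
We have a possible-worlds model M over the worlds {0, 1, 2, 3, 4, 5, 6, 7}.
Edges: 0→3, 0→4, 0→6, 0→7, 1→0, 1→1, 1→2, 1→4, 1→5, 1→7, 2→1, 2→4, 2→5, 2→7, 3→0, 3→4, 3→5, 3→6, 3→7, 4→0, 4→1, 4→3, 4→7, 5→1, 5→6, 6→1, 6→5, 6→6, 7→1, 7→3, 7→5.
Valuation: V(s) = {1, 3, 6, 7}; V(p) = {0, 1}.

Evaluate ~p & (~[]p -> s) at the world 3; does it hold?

Recall that []ψ holds at a world iff ψ holds at every accessible world, and <>ψ holds iff ψ holds at some accessible world.
At 3: ~p is true, ~[]p -> s is true, so ~p & (~[]p -> s) is true.
  At 3: ~[]p is true, s is true, so ~[]p -> s is true.
    At 3: []p is false, so ~[]p is true.
      At 3: []p requires p at every successor {0, 4, 5, 6, 7}.
        p fails at 4, so []p is false at 3.

Yes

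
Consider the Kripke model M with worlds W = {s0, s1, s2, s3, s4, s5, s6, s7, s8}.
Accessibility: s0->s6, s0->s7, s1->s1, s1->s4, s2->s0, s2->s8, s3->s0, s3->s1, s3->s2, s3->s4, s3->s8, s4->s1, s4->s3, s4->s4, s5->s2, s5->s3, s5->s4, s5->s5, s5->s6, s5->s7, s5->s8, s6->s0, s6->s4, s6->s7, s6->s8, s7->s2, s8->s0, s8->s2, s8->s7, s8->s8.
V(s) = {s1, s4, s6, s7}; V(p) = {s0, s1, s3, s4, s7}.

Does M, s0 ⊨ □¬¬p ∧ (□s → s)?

No

At s0: □¬¬p is false, □s → s is false, so □¬¬p ∧ (□s → s) is false.
  At s0: □¬¬p requires ¬¬p at every successor {s6, s7}.
    ¬¬p fails at s6, so □¬¬p is false at s0.
  At s0: □s is true, s is false, so □s → s is false.
    At s0: □s requires s at every successor {s6, s7}.
      At s6: s is true.
      At s7: s is true.
    So □s is true at s0.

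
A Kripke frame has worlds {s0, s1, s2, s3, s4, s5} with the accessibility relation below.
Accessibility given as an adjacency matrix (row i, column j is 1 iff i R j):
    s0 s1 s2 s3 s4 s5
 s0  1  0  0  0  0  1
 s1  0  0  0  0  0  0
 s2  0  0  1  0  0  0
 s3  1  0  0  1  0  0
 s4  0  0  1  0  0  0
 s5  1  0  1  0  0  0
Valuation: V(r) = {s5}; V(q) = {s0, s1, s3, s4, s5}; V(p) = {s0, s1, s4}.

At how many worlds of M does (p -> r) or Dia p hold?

Let φ = (p -> r) or Dia p. Evaluate φ at each world:
  s0 (successors {s0, s5}): φ is true.
  s1 (successors ∅): φ is false.
  s2 (successors {s2}): φ is true.
  s3 (successors {s0, s3}): φ is true.
  s4 (successors {s2}): φ is false.
  s5 (successors {s0, s2}): φ is true.
For instance, at s0:
  At s0: p -> r is false, Dia p is true, so (p -> r) or Dia p is true.
    At s0: Dia p requires p at some successor in {s0, s5}.
      p holds at s0, so Dia p is true at s0.
Satisfying worlds: {s0, s2, s3, s5}

4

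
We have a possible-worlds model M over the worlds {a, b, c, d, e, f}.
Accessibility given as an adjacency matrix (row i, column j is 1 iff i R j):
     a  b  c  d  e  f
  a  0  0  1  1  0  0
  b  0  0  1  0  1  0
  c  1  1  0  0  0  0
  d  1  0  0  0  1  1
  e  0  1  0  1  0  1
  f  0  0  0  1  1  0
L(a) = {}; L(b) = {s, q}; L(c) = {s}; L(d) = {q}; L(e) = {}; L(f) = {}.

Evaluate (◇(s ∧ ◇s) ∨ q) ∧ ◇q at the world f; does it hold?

No

Recall that ◇ψ holds at a world iff ψ holds at some accessible world.
At f: ◇(s ∧ ◇s) ∨ q is false, ◇q is true, so (◇(s ∧ ◇s) ∨ q) ∧ ◇q is false.
  At f: ◇(s ∧ ◇s) is false, q is false, so ◇(s ∧ ◇s) ∨ q is false.
    At f: ◇(s ∧ ◇s) requires s ∧ ◇s at some successor in {d, e}.
      At d: s ∧ ◇s is false.
      At e: s ∧ ◇s is false.
    So ◇(s ∧ ◇s) is false at f.
  At f: ◇q requires q at some successor in {d, e}.
    q holds at d, so ◇q is true at f.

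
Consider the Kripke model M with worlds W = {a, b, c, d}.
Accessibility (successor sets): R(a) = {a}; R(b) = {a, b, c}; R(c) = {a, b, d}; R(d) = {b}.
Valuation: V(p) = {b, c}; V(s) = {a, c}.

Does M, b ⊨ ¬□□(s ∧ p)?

At b: □□(s ∧ p) is false, so ¬□□(s ∧ p) is true.
  At b: □□(s ∧ p) requires □(s ∧ p) at every successor {a, b, c}.
    □(s ∧ p) fails at a, so □□(s ∧ p) is false at b.
      At a: □(s ∧ p) requires s ∧ p at every successor {a}.
        s ∧ p fails at a, so □(s ∧ p) is false at a.

Yes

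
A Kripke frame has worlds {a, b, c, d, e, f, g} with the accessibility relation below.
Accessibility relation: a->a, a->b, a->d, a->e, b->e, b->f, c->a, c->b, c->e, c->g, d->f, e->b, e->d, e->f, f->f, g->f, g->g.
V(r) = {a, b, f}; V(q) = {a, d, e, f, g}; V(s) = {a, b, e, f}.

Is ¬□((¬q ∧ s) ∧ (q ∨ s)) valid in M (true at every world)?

Yes

Recall that □ψ holds at a world iff ψ holds at every accessible world, and ◇ψ holds iff ψ holds at some accessible world.
Let φ = ¬□((¬q ∧ s) ∧ (q ∨ s)). Evaluate φ at each world:
  a (successors {a, b, d, e}): φ is true.
  b (successors {e, f}): φ is true.
  c (successors {a, b, e, g}): φ is true.
  d (successors {f}): φ is true.
  e (successors {b, d, f}): φ is true.
  f (successors {f}): φ is true.
  g (successors {f, g}): φ is true.
For instance, at f:
  At f: □((¬q ∧ s) ∧ (q ∨ s)) is false, so ¬□((¬q ∧ s) ∧ (q ∨ s)) is true.
    At f: □((¬q ∧ s) ∧ (q ∨ s)) requires (¬q ∧ s) ∧ (q ∨ s) at every successor {f}.
      (¬q ∧ s) ∧ (q ∨ s) fails at f, so □((¬q ∧ s) ∧ (q ∨ s)) is false at f.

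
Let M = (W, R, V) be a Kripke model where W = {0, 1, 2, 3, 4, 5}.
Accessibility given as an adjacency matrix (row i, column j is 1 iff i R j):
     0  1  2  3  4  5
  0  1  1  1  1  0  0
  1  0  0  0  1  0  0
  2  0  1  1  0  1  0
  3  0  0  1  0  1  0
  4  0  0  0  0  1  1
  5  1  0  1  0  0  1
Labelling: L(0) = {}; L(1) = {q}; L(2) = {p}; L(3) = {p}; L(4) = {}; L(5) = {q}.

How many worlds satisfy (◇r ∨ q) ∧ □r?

0

Let φ = (◇r ∨ q) ∧ □r. Evaluate φ at each world:
  0 (successors {0, 1, 2, 3}): φ is false.
  1 (successors {3}): φ is false.
  2 (successors {1, 2, 4}): φ is false.
  3 (successors {2, 4}): φ is false.
  4 (successors {4, 5}): φ is false.
  5 (successors {0, 2, 5}): φ is false.
For instance, at 2:
  At 2: ◇r ∨ q is false, □r is false, so (◇r ∨ q) ∧ □r is false.
    At 2: ◇r is false, q is false, so ◇r ∨ q is false.
      At 2: ◇r requires r at some successor in {1, 2, 4}.
        At 1: r is false.
        At 2: r is false.
        At 4: r is false.
      So ◇r is false at 2.
    At 2: □r requires r at every successor {1, 2, 4}.
      r fails at 1, so □r is false at 2.
Satisfying worlds: none.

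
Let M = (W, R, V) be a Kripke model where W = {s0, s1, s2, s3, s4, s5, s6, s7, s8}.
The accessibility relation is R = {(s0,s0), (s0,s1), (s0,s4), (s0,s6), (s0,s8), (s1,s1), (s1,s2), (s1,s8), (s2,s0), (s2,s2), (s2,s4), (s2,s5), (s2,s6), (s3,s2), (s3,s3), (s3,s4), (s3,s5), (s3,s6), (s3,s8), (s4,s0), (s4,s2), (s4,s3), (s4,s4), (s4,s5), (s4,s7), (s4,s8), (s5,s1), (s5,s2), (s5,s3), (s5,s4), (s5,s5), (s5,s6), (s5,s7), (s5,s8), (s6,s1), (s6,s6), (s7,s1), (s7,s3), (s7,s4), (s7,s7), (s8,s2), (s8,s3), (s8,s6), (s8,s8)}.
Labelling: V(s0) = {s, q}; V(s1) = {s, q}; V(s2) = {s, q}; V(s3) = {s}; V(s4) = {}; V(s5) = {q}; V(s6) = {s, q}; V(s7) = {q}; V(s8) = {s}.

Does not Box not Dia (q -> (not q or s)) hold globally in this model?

Let φ = not Box not Dia (q -> (not q or s)). Evaluate φ at each world:
  s0 (successors {s0, s1, s4, s6, s8}): φ is true.
  s1 (successors {s1, s2, s8}): φ is true.
  s2 (successors {s0, s2, s4, s5, s6}): φ is true.
  s3 (successors {s2, s3, s4, s5, s6, s8}): φ is true.
  s4 (successors {s0, s2, s3, s4, s5, s7, s8}): φ is true.
  s5 (successors {s1, s2, s3, s4, s5, s6, s7, s8}): φ is true.
  s6 (successors {s1, s6}): φ is true.
  s7 (successors {s1, s3, s4, s7}): φ is true.
  s8 (successors {s2, s3, s6, s8}): φ is true.
For instance, at s3:
  At s3: Box not Dia (q -> (not q or s)) is false, so not Box not Dia (q -> (not q or s)) is true.
    At s3: Box not Dia (q -> (not q or s)) requires not Dia (q -> (not q or s)) at every successor {s2, s3, s4, s5, s6, s8}.
      not Dia (q -> (not q or s)) fails at s2, so Box not Dia (q -> (not q or s)) is false at s3.

Yes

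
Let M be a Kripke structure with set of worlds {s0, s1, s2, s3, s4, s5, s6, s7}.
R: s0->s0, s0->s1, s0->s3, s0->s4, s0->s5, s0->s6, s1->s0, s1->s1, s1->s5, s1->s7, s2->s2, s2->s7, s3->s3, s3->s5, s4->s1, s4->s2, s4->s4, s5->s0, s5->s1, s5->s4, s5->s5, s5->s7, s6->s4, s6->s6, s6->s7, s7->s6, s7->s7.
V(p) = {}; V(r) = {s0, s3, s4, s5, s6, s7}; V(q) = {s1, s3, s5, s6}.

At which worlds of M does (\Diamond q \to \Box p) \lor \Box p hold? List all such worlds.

Recall that \Box ψ holds at a world iff ψ holds at every accessible world, and \Diamond ψ holds iff ψ holds at some accessible world.
Let φ = (\Diamond q \to \Box p) \lor \Box p. Evaluate φ at each world:
  s0 (successors {s0, s1, s3, s4, s5, s6}): φ is false.
  s1 (successors {s0, s1, s5, s7}): φ is false.
  s2 (successors {s2, s7}): φ is true.
  s3 (successors {s3, s5}): φ is false.
  s4 (successors {s1, s2, s4}): φ is false.
  s5 (successors {s0, s1, s4, s5, s7}): φ is false.
  s6 (successors {s4, s6, s7}): φ is false.
  s7 (successors {s6, s7}): φ is false.
For instance, at s1:
  At s1: \Diamond q \to \Box p is false, \Box p is false, so (\Diamond q \to \Box p) \lor \Box p is false.
    At s1: \Diamond q is true, \Box p is false, so \Diamond q \to \Box p is false.
      At s1: \Diamond q requires q at some successor in {s0, s1, s5, s7}.
        q holds at s1, so \Diamond q is true at s1.
      At s1: \Box p requires p at every successor {s0, s1, s5, s7}.
        p fails at s0, so \Box p is false at s1.
    At s1: \Box p requires p at every successor {s0, s1, s5, s7}.
      p fails at s0, so \Box p is false at s1.
Satisfying worlds: {s2}

s2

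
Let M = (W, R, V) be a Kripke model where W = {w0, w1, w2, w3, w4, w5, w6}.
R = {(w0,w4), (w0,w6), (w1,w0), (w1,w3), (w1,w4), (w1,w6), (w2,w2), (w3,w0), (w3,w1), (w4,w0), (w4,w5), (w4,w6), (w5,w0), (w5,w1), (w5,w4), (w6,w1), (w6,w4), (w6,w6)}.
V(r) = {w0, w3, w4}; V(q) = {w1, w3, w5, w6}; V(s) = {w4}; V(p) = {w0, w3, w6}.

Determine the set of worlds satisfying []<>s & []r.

none

Let φ = []<>s & []r. Evaluate φ at each world:
  w0 (successors {w4, w6}): φ is false.
  w1 (successors {w0, w3, w4, w6}): φ is false.
  w2 (successors {w2}): φ is false.
  w3 (successors {w0, w1}): φ is false.
  w4 (successors {w0, w5, w6}): φ is false.
  w5 (successors {w0, w1, w4}): φ is false.
  w6 (successors {w1, w4, w6}): φ is false.
For instance, at w5:
  At w5: []<>s is false, []r is false, so []<>s & []r is false.
    At w5: []<>s requires <>s at every successor {w0, w1, w4}.
      <>s fails at w4, so []<>s is false at w5.
    At w5: []r requires r at every successor {w0, w1, w4}.
      r fails at w1, so []r is false at w5.
Satisfying worlds: none.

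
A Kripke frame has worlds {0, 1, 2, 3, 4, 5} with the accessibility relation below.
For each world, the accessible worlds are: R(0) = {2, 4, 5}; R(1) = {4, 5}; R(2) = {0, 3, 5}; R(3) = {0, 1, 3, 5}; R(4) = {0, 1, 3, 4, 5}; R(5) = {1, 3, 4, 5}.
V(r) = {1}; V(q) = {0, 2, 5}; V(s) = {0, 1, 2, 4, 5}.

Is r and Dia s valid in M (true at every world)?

Recall that Dia ψ holds at a world iff ψ holds at some accessible world.
Let φ = r and Dia s. Evaluate φ at each world:
  0 (successors {2, 4, 5}): φ is false.
  1 (successors {4, 5}): φ is true.
  2 (successors {0, 3, 5}): φ is false.
  3 (successors {0, 1, 3, 5}): φ is false.
  4 (successors {0, 1, 3, 4, 5}): φ is false.
  5 (successors {1, 3, 4, 5}): φ is false.
Detail at 0 (counterexample):
  At 0: r is false, Dia s is true, so r and Dia s is false.
    At 0: Dia s requires s at some successor in {2, 4, 5}.
      s holds at 2, so Dia s is true at 0.

No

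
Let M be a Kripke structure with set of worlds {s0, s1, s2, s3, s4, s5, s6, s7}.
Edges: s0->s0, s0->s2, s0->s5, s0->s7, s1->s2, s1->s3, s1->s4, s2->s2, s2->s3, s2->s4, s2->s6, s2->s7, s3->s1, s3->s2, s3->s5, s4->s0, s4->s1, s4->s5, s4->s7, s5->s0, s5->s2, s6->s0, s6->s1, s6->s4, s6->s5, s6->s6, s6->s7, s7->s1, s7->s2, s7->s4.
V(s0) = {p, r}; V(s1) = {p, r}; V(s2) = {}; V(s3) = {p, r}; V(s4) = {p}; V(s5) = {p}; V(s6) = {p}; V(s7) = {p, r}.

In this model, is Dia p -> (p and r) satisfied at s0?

At s0: Dia p is true, p and r is true, so Dia p -> (p and r) is true.
  At s0: Dia p requires p at some successor in {s0, s2, s5, s7}.
    p holds at s0, so Dia p is true at s0.

Yes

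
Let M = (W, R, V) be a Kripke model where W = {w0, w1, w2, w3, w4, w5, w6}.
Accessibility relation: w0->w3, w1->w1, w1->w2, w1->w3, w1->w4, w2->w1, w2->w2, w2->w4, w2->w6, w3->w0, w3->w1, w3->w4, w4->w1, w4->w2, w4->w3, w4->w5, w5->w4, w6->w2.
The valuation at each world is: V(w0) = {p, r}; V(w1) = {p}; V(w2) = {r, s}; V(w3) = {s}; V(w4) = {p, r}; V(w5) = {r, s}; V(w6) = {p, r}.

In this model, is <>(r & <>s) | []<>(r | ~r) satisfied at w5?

At w5: <>(r & <>s) is true, []<>(r | ~r) is true, so <>(r & <>s) | []<>(r | ~r) is true.
  At w5: <>(r & <>s) requires r & <>s at some successor in {w4}.
    r & <>s holds at w4, so <>(r & <>s) is true at w5.
      At w4: r is true, <>s is true, so r & <>s is true.
  At w5: []<>(r | ~r) requires <>(r | ~r) at every successor {w4}.
      At w4: <>(r | ~r) requires r | ~r at some successor in {w1, w2, w3, w5}.
        r | ~r holds at w1, so <>(r | ~r) is true at w4.
  So []<>(r | ~r) is true at w5.

Yes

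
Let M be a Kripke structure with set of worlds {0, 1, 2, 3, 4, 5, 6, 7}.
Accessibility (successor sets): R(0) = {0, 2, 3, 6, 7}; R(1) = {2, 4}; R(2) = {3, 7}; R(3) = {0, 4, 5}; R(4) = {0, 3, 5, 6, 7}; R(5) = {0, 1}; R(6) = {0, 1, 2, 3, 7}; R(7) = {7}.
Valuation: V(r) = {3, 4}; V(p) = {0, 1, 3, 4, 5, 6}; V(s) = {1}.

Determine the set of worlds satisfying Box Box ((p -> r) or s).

Recall that Box ψ holds at a world iff ψ holds at every accessible world, and Dia ψ holds iff ψ holds at some accessible world.
Let φ = Box Box ((p -> r) or s). Evaluate φ at each world:
  0 (successors {0, 2, 3, 6, 7}): φ is false.
  1 (successors {2, 4}): φ is false.
  2 (successors {3, 7}): φ is false.
  3 (successors {0, 4, 5}): φ is false.
  4 (successors {0, 3, 5, 6, 7}): φ is false.
  5 (successors {0, 1}): φ is false.
  6 (successors {0, 1, 2, 3, 7}): φ is false.
  7 (successors {7}): φ is true.
For instance, at 1:
  At 1: Box Box ((p -> r) or s) requires Box ((p -> r) or s) at every successor {2, 4}.
    Box ((p -> r) or s) fails at 4, so Box Box ((p -> r) or s) is false at 1.
      At 4: Box ((p -> r) or s) requires (p -> r) or s at every successor {0, 3, 5, 6, 7}.
        (p -> r) or s fails at 0, so Box ((p -> r) or s) is false at 4.
Satisfying worlds: {7}

7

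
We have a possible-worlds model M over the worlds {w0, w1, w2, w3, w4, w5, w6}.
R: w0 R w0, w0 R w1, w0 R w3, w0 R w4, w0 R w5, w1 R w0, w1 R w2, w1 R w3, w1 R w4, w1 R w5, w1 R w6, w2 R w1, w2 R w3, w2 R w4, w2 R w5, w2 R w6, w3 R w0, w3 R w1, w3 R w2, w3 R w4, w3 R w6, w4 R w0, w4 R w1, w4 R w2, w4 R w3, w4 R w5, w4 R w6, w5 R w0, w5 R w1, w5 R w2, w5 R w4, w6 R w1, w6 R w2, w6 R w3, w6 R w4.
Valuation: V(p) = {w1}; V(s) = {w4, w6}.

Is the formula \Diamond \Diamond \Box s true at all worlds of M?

Let φ = \Diamond \Diamond \Box s. Evaluate φ at each world:
  w0 (successors {w0, w1, w3, w4, w5}): φ is false.
  w1 (successors {w0, w2, w3, w4, w5, w6}): φ is false.
  w2 (successors {w1, w3, w4, w5, w6}): φ is false.
  w3 (successors {w0, w1, w2, w4, w6}): φ is false.
  w4 (successors {w0, w1, w2, w3, w5, w6}): φ is false.
  w5 (successors {w0, w1, w2, w4}): φ is false.
  w6 (successors {w1, w2, w3, w4}): φ is false.
Detail at w0 (counterexample):
  At w0: \Diamond \Diamond \Box s requires \Diamond \Box s at some successor in {w0, w1, w3, w4, w5}.
    At w0: \Diamond \Box s is false.
    At w1: \Diamond \Box s is false.
    At w3: \Diamond \Box s is false.
    At w4: \Diamond \Box s is false.
    At w5: \Diamond \Box s is false.
  So \Diamond \Diamond \Box s is false at w0.

No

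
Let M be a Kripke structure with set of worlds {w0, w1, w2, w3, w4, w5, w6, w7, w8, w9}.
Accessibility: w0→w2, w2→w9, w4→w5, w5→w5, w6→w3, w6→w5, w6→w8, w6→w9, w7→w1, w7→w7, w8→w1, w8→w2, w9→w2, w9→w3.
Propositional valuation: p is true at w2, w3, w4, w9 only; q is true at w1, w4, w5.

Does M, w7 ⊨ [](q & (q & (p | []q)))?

At w7: [](q & (q & (p | []q))) requires q & (q & (p | []q)) at every successor {w1, w7}.
  q & (q & (p | []q)) fails at w7, so [](q & (q & (p | []q))) is false at w7.
    At w7: q is false, q & (p | []q) is false, so q & (q & (p | []q)) is false.
      At w7: q is false, p | []q is false, so q & (p | []q) is false.

No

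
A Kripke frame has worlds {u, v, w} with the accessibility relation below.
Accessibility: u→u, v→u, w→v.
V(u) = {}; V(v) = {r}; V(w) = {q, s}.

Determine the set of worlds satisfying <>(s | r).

w

Let φ = <>(s | r). Evaluate φ at each world:
  u (successors {u}): φ is false.
  v (successors {u}): φ is false.
  w (successors {v}): φ is true.
For instance, at u:
  At u: <>(s | r) requires s | r at some successor in {u}.
    At u: s | r is false.
  So <>(s | r) is false at u.
Satisfying worlds: {w}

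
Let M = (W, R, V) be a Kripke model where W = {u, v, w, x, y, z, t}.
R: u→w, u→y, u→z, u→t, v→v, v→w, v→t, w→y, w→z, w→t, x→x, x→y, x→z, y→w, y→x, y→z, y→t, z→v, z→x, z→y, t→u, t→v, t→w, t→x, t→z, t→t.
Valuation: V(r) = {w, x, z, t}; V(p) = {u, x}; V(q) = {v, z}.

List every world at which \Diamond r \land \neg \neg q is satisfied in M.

v, z

Let φ = \Diamond r \land \neg \neg q. Evaluate φ at each world:
  u (successors {w, y, z, t}): φ is false.
  v (successors {v, w, t}): φ is true.
  w (successors {y, z, t}): φ is false.
  x (successors {x, y, z}): φ is false.
  y (successors {w, x, z, t}): φ is false.
  z (successors {v, x, y}): φ is true.
  t (successors {u, v, w, x, z, t}): φ is false.
For instance, at w:
  At w: \Diamond r is true, \neg \neg q is false, so \Diamond r \land \neg \neg q is false.
    At w: \Diamond r requires r at some successor in {y, z, t}.
      r holds at z, so \Diamond r is true at w.
Satisfying worlds: {v, z}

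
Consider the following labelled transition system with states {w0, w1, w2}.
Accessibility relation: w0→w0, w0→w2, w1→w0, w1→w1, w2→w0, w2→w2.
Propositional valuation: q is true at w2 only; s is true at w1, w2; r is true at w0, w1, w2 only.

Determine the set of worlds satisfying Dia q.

w0, w2

Recall that Dia ψ holds at a world iff ψ holds at some accessible world.
Let φ = Dia q. Evaluate φ at each world:
  w0 (successors {w0, w2}): φ is true.
  w1 (successors {w0, w1}): φ is false.
  w2 (successors {w0, w2}): φ is true.
For instance, at w2:
  At w2: Dia q requires q at some successor in {w0, w2}.
    q holds at w2, so Dia q is true at w2.
Satisfying worlds: {w0, w2}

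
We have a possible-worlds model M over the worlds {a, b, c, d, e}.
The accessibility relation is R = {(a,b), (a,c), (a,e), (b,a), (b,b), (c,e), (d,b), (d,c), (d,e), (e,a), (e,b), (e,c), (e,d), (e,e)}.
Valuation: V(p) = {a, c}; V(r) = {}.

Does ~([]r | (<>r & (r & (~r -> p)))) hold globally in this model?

Let φ = ~([]r | (<>r & (r & (~r -> p)))). Evaluate φ at each world:
  a (successors {b, c, e}): φ is true.
  b (successors {a, b}): φ is true.
  c (successors {e}): φ is true.
  d (successors {b, c, e}): φ is true.
  e (successors {a, b, c, d, e}): φ is true.
For instance, at b:
  At b: []r | (<>r & (r & (~r -> p))) is false, so ~([]r | (<>r & (r & (~r -> p)))) is true.
    At b: []r is false, <>r & (r & (~r -> p)) is false, so []r | (<>r & (r & (~r -> p))) is false.
      At b: []r requires r at every successor {a, b}.
        r fails at a, so []r is false at b.
      At b: <>r is false, r & (~r -> p) is false, so <>r & (r & (~r -> p)) is false.

Yes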